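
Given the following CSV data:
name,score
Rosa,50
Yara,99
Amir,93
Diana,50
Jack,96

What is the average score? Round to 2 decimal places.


Scores: 50, 99, 93, 50, 96
Sum = 388
Count = 5
Average = 388 / 5 = 77.60

ANSWER: 77.60


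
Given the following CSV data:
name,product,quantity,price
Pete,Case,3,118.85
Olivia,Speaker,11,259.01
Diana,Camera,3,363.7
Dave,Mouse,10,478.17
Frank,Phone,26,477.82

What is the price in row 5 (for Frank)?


Row 5: Frank
Column 'price' = 477.82

ANSWER: 477.82


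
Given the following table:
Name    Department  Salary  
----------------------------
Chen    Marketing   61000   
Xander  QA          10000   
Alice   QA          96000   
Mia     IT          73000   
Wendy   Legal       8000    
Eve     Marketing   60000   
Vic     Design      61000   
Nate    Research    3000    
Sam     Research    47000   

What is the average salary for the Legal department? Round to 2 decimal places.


Legal department members:
  Wendy: 8000
Sum = 8000
Count = 1
Average = 8000 / 1 = 8000.00

ANSWER: 8000.00


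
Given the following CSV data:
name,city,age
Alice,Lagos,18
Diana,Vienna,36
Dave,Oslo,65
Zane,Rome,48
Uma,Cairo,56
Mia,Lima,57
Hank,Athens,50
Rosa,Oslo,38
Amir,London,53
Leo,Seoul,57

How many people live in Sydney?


Scanning city column for 'Sydney':
Total matches: 0

ANSWER: 0


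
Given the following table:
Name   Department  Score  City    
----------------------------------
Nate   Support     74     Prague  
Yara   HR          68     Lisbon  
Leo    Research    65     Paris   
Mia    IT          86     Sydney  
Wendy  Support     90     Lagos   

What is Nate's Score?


Row 1: Nate
Score = 74

ANSWER: 74


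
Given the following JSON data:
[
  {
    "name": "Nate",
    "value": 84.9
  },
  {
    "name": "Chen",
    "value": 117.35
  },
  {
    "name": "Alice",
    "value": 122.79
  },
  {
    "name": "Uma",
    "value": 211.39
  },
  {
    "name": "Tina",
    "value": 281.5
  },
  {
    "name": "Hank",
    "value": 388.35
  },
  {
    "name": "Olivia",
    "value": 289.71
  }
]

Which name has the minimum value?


Comparing values:
  Nate: 84.9
  Chen: 117.35
  Alice: 122.79
  Uma: 211.39
  Tina: 281.5
  Hank: 388.35
  Olivia: 289.71
Minimum: Nate (84.9)

ANSWER: Nate


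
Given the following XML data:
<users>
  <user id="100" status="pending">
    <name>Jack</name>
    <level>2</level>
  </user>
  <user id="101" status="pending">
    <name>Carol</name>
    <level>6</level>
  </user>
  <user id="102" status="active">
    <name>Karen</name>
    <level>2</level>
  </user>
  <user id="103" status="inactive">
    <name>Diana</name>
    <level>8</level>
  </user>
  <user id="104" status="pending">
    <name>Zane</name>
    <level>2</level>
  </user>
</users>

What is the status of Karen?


Finding user with name = Karen
user id="102" status="active"

ANSWER: active


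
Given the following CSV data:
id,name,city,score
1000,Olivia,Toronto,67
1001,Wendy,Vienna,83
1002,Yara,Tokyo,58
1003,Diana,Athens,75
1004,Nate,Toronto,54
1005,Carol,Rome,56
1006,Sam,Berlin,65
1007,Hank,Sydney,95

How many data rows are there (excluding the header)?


Counting rows (excluding header):
Header: id,name,city,score
Data rows: 8

ANSWER: 8


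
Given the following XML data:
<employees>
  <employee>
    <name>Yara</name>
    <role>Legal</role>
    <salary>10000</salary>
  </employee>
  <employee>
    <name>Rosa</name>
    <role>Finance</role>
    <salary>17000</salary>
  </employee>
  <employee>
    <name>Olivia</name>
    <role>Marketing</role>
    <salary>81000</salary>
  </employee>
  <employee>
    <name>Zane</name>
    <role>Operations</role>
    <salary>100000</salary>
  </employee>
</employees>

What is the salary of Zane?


Searching for <employee> with <name>Zane</name>
Found at position 4
<salary>100000</salary>

ANSWER: 100000


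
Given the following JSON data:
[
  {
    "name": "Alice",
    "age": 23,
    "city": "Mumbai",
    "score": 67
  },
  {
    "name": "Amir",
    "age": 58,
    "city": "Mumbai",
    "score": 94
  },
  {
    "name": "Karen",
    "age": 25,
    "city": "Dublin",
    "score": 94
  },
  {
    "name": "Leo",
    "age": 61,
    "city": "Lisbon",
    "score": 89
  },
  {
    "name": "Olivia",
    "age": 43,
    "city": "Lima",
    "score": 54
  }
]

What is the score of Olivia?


Looking up record where name = Olivia
Record index: 4
Field 'score' = 54

ANSWER: 54


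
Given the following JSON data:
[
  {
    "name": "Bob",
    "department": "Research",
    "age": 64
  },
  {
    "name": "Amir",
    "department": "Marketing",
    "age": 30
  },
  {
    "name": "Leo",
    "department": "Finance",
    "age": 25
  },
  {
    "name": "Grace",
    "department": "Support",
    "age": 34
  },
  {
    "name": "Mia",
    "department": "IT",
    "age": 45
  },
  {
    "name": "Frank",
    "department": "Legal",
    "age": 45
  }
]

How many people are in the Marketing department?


Scanning records for department = Marketing
  Record 1: Amir
Count: 1

ANSWER: 1


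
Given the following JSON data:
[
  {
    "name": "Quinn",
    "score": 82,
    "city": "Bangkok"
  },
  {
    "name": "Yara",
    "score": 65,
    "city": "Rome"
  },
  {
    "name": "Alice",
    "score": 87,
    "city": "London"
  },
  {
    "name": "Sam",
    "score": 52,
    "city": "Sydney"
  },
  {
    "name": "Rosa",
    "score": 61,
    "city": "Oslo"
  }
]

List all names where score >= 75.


Filtering records where score >= 75:
  Quinn (score=82) -> YES
  Yara (score=65) -> no
  Alice (score=87) -> YES
  Sam (score=52) -> no
  Rosa (score=61) -> no


ANSWER: Quinn, Alice


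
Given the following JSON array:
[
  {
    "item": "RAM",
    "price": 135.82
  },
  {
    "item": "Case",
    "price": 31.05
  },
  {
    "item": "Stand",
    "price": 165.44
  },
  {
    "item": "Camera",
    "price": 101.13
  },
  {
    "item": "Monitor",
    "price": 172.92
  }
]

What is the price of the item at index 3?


Array index 3 -> Camera
price = 101.13

ANSWER: 101.13


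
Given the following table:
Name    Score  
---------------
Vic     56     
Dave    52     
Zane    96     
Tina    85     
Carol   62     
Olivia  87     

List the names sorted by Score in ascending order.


Sorting by Score (ascending):
  Dave: 52
  Vic: 56
  Carol: 62
  Tina: 85
  Olivia: 87
  Zane: 96


ANSWER: Dave, Vic, Carol, Tina, Olivia, Zane


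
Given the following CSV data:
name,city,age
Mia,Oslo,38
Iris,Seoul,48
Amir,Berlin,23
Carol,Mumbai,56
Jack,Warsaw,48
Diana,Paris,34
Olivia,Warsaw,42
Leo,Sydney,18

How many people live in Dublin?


Scanning city column for 'Dublin':
Total matches: 0

ANSWER: 0


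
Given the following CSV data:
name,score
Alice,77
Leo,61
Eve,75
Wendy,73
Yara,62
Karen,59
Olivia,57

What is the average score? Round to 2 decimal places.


Scores: 77, 61, 75, 73, 62, 59, 57
Sum = 464
Count = 7
Average = 464 / 7 = 66.29

ANSWER: 66.29


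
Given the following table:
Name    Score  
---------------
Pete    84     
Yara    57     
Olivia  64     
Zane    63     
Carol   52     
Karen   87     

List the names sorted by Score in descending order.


Sorting by Score (descending):
  Karen: 87
  Pete: 84
  Olivia: 64
  Zane: 63
  Yara: 57
  Carol: 52


ANSWER: Karen, Pete, Olivia, Zane, Yara, Carol


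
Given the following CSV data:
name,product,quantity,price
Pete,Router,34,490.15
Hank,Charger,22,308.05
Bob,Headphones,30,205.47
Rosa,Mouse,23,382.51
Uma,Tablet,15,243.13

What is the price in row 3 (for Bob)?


Row 3: Bob
Column 'price' = 205.47

ANSWER: 205.47


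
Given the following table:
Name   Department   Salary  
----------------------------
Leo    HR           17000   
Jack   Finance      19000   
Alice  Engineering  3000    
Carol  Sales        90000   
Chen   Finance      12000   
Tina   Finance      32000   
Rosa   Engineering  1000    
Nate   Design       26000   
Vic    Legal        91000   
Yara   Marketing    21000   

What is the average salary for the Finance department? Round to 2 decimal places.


Finance department members:
  Jack: 19000
  Chen: 12000
  Tina: 32000
Sum = 63000
Count = 3
Average = 63000 / 3 = 21000.00

ANSWER: 21000.00


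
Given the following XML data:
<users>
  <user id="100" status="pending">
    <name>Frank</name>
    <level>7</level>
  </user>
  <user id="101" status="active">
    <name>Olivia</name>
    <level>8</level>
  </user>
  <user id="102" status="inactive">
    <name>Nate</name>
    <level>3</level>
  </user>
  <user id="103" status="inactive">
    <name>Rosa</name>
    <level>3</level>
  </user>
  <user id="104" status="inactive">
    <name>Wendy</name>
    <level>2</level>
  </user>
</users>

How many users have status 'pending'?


Counting users with status='pending':
  Frank (id=100) -> MATCH
Count: 1

ANSWER: 1


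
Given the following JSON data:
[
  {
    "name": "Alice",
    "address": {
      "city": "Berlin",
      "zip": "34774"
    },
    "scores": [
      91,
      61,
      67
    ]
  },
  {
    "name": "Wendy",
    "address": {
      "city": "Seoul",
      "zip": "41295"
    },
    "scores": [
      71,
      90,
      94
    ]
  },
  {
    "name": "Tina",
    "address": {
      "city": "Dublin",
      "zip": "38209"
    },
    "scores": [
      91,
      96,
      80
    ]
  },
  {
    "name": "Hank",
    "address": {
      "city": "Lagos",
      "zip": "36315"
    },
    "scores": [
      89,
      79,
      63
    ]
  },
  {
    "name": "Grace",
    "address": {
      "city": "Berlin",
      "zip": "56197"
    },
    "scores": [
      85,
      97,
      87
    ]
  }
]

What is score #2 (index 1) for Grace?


Path: records[4].scores[1]
Value: 97

ANSWER: 97


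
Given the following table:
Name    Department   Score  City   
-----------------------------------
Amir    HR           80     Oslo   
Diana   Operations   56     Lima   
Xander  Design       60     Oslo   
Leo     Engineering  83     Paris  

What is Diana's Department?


Row 2: Diana
Department = Operations

ANSWER: Operations


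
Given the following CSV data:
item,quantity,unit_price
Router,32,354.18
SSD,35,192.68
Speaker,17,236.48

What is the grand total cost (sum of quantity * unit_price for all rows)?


Computing row totals:
  Router: 32 * 354.18 = 11333.76
  SSD: 35 * 192.68 = 6743.8
  Speaker: 17 * 236.48 = 4020.16
Grand total = 11333.76 + 6743.8 + 4020.16 = 22097.72

ANSWER: 22097.72


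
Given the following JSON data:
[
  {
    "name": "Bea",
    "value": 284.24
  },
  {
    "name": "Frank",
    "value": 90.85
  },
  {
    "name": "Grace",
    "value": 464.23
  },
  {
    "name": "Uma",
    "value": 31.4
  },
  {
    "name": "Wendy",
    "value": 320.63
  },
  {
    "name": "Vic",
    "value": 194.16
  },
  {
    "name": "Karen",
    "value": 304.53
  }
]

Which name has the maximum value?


Comparing values:
  Bea: 284.24
  Frank: 90.85
  Grace: 464.23
  Uma: 31.4
  Wendy: 320.63
  Vic: 194.16
  Karen: 304.53
Maximum: Grace (464.23)

ANSWER: Grace


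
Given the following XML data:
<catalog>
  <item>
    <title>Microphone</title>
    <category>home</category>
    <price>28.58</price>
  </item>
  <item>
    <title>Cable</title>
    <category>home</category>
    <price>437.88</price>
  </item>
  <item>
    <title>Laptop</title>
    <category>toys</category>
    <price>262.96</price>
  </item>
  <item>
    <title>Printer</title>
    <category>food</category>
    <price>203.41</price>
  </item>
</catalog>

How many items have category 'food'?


Scanning <item> elements for <category>food</category>:
  Item 4: Printer -> MATCH
Count: 1

ANSWER: 1


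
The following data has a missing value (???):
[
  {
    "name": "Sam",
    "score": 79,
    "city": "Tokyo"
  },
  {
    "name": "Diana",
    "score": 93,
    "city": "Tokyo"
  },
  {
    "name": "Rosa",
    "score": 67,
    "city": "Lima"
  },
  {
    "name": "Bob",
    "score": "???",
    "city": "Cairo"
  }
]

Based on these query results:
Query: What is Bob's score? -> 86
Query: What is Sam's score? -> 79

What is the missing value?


The missing value is Bob's score
From query: Bob's score = 86

ANSWER: 86


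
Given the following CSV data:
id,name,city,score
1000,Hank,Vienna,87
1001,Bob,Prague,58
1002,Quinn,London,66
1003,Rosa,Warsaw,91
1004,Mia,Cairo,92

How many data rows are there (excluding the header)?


Counting rows (excluding header):
Header: id,name,city,score
Data rows: 5

ANSWER: 5


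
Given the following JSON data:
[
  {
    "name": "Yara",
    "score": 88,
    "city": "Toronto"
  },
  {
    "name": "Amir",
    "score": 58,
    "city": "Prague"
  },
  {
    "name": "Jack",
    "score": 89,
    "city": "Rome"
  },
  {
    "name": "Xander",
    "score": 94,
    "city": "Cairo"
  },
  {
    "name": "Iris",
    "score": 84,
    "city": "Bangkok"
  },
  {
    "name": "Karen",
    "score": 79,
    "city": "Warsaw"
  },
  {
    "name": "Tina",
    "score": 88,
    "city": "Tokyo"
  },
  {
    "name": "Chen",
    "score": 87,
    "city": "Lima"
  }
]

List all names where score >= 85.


Filtering records where score >= 85:
  Yara (score=88) -> YES
  Amir (score=58) -> no
  Jack (score=89) -> YES
  Xander (score=94) -> YES
  Iris (score=84) -> no
  Karen (score=79) -> no
  Tina (score=88) -> YES
  Chen (score=87) -> YES


ANSWER: Yara, Jack, Xander, Tina, Chen


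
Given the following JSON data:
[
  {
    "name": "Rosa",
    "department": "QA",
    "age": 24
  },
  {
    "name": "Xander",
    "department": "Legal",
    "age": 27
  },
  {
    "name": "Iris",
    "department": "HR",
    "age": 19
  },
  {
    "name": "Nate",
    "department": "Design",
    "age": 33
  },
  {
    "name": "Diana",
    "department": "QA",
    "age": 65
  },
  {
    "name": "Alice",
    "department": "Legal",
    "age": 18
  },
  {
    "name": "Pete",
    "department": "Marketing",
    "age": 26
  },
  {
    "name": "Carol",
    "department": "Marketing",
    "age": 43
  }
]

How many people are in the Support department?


Scanning records for department = Support
  No matches found
Count: 0

ANSWER: 0


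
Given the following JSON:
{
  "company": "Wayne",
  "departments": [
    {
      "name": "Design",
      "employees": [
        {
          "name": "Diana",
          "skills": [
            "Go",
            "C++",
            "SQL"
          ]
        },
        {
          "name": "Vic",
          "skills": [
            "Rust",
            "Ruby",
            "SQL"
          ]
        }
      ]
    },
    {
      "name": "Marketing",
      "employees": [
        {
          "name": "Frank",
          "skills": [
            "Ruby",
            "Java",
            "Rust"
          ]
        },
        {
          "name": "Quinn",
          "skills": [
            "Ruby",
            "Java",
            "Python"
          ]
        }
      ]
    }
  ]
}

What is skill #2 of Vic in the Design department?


Path: departments[0].employees[1].skills[1]
Value: Ruby

ANSWER: Ruby


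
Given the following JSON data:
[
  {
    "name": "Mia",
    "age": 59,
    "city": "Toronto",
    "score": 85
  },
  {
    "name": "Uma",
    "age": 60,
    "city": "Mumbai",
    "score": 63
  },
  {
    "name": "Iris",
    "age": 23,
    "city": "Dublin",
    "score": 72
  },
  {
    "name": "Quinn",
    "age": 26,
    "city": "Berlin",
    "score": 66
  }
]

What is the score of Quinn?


Looking up record where name = Quinn
Record index: 3
Field 'score' = 66

ANSWER: 66


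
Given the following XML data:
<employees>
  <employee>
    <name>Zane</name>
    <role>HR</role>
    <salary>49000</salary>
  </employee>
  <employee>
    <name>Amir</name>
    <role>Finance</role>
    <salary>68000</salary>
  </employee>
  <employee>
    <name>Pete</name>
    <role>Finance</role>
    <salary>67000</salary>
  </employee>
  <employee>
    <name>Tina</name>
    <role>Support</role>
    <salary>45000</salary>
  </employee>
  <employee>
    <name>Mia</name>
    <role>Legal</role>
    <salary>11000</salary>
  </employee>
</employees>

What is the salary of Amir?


Searching for <employee> with <name>Amir</name>
Found at position 2
<salary>68000</salary>

ANSWER: 68000


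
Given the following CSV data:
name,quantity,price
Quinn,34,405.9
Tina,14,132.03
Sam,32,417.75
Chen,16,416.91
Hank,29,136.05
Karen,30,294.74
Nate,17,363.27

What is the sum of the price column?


Values in 'price' column:
  Row 1: 405.9
  Row 2: 132.03
  Row 3: 417.75
  Row 4: 416.91
  Row 5: 136.05
  Row 6: 294.74
  Row 7: 363.27
Sum = 405.9 + 132.03 + 417.75 + 416.91 + 136.05 + 294.74 + 363.27 = 2166.65

ANSWER: 2166.65


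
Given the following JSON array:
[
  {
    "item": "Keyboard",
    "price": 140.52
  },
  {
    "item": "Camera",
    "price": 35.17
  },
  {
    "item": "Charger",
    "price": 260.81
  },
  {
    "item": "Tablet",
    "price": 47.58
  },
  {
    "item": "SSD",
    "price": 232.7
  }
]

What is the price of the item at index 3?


Array index 3 -> Tablet
price = 47.58

ANSWER: 47.58


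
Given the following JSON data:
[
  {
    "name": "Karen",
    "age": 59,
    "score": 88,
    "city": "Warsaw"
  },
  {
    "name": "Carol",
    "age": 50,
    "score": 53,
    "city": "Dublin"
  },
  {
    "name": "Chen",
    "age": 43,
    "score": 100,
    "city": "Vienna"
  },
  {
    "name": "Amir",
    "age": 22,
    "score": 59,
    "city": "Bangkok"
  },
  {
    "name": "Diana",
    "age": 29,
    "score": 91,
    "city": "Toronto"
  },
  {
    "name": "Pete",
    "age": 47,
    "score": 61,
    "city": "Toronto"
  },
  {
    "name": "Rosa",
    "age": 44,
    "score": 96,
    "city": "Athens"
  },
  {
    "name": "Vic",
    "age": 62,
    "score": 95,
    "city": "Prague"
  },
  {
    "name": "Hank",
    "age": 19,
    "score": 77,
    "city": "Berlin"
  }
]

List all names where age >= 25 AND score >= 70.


Checking both conditions:
  Karen (age=59, score=88) -> YES
  Carol (age=50, score=53) -> no
  Chen (age=43, score=100) -> YES
  Amir (age=22, score=59) -> no
  Diana (age=29, score=91) -> YES
  Pete (age=47, score=61) -> no
  Rosa (age=44, score=96) -> YES
  Vic (age=62, score=95) -> YES
  Hank (age=19, score=77) -> no


ANSWER: Karen, Chen, Diana, Rosa, Vic


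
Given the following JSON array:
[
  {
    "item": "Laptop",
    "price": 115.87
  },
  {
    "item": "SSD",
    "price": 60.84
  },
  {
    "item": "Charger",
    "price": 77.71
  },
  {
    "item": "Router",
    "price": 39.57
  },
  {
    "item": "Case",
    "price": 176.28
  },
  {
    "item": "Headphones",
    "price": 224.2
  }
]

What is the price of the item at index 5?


Array index 5 -> Headphones
price = 224.2

ANSWER: 224.2


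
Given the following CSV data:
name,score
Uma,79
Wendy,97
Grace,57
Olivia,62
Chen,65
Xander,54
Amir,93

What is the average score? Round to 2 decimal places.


Scores: 79, 97, 57, 62, 65, 54, 93
Sum = 507
Count = 7
Average = 507 / 7 = 72.43

ANSWER: 72.43


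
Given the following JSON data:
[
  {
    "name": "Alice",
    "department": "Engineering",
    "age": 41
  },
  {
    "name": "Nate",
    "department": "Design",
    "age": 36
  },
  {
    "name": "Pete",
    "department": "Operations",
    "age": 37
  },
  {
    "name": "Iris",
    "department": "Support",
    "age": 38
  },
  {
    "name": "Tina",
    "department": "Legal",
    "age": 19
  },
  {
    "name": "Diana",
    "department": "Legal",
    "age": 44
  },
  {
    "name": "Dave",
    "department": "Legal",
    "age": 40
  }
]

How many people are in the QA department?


Scanning records for department = QA
  No matches found
Count: 0

ANSWER: 0


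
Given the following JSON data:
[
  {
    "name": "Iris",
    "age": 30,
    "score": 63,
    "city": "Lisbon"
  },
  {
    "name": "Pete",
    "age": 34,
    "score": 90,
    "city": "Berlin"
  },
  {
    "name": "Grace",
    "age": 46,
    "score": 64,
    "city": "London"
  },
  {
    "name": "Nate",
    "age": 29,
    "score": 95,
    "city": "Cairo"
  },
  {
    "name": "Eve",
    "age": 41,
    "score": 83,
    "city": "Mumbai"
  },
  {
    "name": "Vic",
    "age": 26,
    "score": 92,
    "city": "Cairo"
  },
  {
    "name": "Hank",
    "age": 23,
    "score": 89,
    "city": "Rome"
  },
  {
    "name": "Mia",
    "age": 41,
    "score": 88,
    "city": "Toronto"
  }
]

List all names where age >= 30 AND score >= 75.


Checking both conditions:
  Iris (age=30, score=63) -> no
  Pete (age=34, score=90) -> YES
  Grace (age=46, score=64) -> no
  Nate (age=29, score=95) -> no
  Eve (age=41, score=83) -> YES
  Vic (age=26, score=92) -> no
  Hank (age=23, score=89) -> no
  Mia (age=41, score=88) -> YES


ANSWER: Pete, Eve, Mia


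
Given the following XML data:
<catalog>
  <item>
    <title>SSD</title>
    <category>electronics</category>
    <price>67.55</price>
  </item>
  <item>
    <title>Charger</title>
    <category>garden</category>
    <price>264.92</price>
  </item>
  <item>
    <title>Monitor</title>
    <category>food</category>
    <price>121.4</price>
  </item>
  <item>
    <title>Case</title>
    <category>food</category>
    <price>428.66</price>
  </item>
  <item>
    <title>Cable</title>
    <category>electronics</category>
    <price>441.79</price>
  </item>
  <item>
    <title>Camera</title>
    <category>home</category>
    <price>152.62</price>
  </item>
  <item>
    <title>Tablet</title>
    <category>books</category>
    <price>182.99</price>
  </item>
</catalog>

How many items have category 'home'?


Scanning <item> elements for <category>home</category>:
  Item 6: Camera -> MATCH
Count: 1

ANSWER: 1


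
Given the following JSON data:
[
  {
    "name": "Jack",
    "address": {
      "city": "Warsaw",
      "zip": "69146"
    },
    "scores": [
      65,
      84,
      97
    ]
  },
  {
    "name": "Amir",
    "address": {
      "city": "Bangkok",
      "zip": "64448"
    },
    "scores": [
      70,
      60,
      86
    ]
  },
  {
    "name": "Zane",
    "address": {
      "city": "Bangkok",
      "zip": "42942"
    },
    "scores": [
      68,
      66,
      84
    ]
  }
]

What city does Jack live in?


Path: records[0].address.city
Value: Warsaw

ANSWER: Warsaw


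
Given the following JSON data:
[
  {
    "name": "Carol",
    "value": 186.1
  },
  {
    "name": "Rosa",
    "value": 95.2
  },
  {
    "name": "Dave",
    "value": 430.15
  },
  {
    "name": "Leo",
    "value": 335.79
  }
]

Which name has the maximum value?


Comparing values:
  Carol: 186.1
  Rosa: 95.2
  Dave: 430.15
  Leo: 335.79
Maximum: Dave (430.15)

ANSWER: Dave


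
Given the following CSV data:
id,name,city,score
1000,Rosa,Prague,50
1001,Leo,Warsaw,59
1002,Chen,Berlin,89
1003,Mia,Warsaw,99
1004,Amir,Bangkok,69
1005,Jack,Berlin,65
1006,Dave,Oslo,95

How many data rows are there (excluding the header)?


Counting rows (excluding header):
Header: id,name,city,score
Data rows: 7

ANSWER: 7


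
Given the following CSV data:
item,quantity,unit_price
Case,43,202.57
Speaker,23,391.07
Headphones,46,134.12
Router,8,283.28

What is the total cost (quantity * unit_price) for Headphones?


Row: Headphones
quantity = 46
unit_price = 134.12
total = 46 * 134.12 = 6169.52

ANSWER: 6169.52


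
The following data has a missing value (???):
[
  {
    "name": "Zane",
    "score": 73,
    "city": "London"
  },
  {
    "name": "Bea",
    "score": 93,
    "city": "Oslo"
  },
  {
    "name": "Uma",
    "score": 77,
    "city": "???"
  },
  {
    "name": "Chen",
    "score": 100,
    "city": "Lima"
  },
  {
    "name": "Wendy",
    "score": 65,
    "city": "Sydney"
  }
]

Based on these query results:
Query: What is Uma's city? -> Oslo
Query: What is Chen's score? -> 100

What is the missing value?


The missing value is Uma's city
From query: Uma's city = Oslo

ANSWER: Oslo


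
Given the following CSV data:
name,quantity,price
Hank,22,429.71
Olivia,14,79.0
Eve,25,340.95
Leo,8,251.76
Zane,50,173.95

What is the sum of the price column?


Values in 'price' column:
  Row 1: 429.71
  Row 2: 79.0
  Row 3: 340.95
  Row 4: 251.76
  Row 5: 173.95
Sum = 429.71 + 79.0 + 340.95 + 251.76 + 173.95 = 1275.37

ANSWER: 1275.37


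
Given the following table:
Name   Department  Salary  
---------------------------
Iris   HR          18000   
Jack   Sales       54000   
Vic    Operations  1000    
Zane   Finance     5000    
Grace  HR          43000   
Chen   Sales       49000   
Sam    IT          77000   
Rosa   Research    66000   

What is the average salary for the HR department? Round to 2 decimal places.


HR department members:
  Iris: 18000
  Grace: 43000
Sum = 61000
Count = 2
Average = 61000 / 2 = 30500.00

ANSWER: 30500.00


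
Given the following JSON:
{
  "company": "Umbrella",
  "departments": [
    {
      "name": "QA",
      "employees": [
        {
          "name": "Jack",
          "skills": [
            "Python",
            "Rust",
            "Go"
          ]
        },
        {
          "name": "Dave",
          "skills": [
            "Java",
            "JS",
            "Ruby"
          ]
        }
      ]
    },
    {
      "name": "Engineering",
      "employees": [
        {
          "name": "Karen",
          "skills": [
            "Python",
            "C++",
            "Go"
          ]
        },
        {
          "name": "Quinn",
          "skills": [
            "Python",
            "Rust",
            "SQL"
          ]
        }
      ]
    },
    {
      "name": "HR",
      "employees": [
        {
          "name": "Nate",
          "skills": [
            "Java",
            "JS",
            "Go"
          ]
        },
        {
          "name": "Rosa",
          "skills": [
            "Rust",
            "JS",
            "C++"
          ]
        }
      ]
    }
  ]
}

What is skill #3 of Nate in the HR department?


Path: departments[2].employees[0].skills[2]
Value: Go

ANSWER: Go


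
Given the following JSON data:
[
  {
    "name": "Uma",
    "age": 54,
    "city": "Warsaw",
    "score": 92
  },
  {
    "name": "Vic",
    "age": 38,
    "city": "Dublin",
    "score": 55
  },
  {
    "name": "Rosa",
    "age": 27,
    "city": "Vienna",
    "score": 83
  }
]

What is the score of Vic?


Looking up record where name = Vic
Record index: 1
Field 'score' = 55

ANSWER: 55


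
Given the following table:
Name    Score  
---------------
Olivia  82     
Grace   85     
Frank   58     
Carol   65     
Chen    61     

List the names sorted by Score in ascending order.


Sorting by Score (ascending):
  Frank: 58
  Chen: 61
  Carol: 65
  Olivia: 82
  Grace: 85


ANSWER: Frank, Chen, Carol, Olivia, Grace


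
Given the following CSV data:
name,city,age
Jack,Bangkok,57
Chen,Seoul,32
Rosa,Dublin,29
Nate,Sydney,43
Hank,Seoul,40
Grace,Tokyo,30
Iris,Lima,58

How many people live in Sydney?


Scanning city column for 'Sydney':
  Row 4: Nate -> MATCH
Total matches: 1

ANSWER: 1


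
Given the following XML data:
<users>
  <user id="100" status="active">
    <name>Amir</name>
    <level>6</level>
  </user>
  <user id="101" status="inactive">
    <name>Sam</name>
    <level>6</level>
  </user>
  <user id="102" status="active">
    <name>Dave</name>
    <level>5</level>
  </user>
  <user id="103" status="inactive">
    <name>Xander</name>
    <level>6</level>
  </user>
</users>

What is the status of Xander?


Finding user with name = Xander
user id="103" status="inactive"

ANSWER: inactive


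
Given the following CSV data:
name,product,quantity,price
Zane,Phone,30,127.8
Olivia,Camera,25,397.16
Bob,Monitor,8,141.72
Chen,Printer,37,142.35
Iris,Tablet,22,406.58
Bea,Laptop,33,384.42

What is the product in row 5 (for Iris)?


Row 5: Iris
Column 'product' = Tablet

ANSWER: Tablet


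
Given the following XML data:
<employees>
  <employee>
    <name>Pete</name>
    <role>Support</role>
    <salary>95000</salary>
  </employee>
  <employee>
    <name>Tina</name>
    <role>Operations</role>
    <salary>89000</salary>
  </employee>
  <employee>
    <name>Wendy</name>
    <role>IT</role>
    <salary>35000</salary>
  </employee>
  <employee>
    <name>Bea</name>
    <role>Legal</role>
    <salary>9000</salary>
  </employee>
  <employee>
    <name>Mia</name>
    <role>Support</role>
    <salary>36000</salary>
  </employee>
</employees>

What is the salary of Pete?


Searching for <employee> with <name>Pete</name>
Found at position 1
<salary>95000</salary>

ANSWER: 95000


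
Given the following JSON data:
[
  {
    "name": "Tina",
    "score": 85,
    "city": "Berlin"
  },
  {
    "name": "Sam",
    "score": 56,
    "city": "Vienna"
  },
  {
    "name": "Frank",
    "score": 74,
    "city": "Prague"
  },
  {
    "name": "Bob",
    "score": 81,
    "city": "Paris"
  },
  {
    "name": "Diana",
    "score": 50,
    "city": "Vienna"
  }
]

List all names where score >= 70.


Filtering records where score >= 70:
  Tina (score=85) -> YES
  Sam (score=56) -> no
  Frank (score=74) -> YES
  Bob (score=81) -> YES
  Diana (score=50) -> no


ANSWER: Tina, Frank, Bob


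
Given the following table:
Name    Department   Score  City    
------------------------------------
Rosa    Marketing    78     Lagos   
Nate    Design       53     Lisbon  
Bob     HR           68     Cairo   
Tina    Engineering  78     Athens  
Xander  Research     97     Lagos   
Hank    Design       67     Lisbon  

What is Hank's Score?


Row 6: Hank
Score = 67

ANSWER: 67


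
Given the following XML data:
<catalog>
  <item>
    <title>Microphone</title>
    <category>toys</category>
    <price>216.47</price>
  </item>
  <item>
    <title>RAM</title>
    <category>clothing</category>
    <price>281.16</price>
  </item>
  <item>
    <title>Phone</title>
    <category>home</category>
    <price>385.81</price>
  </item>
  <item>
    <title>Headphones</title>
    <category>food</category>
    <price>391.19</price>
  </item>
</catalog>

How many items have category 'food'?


Scanning <item> elements for <category>food</category>:
  Item 4: Headphones -> MATCH
Count: 1

ANSWER: 1


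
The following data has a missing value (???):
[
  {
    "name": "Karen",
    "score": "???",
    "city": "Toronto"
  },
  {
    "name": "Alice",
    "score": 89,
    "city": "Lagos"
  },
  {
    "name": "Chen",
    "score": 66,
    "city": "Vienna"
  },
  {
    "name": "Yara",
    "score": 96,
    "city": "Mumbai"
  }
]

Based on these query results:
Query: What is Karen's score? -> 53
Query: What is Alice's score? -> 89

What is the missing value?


The missing value is Karen's score
From query: Karen's score = 53

ANSWER: 53


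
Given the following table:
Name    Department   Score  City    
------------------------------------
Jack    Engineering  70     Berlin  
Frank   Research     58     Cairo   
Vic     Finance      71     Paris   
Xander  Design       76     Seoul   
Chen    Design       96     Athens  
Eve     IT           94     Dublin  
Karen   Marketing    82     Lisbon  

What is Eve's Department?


Row 6: Eve
Department = IT

ANSWER: IT


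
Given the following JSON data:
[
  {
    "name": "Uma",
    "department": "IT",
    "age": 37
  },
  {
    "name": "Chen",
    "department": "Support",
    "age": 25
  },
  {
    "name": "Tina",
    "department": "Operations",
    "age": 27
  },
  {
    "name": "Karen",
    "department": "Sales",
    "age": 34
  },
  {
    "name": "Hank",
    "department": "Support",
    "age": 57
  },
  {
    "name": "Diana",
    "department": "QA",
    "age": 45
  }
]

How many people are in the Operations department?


Scanning records for department = Operations
  Record 2: Tina
Count: 1

ANSWER: 1


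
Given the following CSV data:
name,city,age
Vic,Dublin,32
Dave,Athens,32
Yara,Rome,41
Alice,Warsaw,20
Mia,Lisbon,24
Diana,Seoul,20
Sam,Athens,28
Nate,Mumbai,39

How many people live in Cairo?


Scanning city column for 'Cairo':
Total matches: 0

ANSWER: 0


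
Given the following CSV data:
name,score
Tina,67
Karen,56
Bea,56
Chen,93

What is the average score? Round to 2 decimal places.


Scores: 67, 56, 56, 93
Sum = 272
Count = 4
Average = 272 / 4 = 68.00

ANSWER: 68.00


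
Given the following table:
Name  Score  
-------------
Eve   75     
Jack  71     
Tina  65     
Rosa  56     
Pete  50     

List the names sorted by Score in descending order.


Sorting by Score (descending):
  Eve: 75
  Jack: 71
  Tina: 65
  Rosa: 56
  Pete: 50


ANSWER: Eve, Jack, Tina, Rosa, Pete


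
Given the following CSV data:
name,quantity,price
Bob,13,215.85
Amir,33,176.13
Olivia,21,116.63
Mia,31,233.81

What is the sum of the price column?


Values in 'price' column:
  Row 1: 215.85
  Row 2: 176.13
  Row 3: 116.63
  Row 4: 233.81
Sum = 215.85 + 176.13 + 116.63 + 233.81 = 742.42

ANSWER: 742.42


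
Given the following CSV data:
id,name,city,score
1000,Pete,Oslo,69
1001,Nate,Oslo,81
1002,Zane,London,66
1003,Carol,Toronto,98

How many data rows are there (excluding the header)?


Counting rows (excluding header):
Header: id,name,city,score
Data rows: 4

ANSWER: 4


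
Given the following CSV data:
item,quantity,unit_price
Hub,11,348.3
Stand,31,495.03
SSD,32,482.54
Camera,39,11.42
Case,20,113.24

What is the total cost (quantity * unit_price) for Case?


Row: Case
quantity = 20
unit_price = 113.24
total = 20 * 113.24 = 2264.8

ANSWER: 2264.8


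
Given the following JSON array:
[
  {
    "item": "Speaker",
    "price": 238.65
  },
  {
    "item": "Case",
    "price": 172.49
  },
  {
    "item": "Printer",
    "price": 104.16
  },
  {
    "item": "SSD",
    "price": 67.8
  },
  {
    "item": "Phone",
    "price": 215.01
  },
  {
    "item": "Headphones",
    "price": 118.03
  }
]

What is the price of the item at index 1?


Array index 1 -> Case
price = 172.49

ANSWER: 172.49


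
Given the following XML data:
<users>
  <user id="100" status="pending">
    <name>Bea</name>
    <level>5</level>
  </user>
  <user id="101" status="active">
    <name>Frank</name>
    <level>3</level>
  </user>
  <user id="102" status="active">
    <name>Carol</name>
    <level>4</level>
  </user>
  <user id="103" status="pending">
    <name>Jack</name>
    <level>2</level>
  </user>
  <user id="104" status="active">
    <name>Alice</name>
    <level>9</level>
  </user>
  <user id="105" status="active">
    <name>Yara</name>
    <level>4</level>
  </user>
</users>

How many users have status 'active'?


Counting users with status='active':
  Frank (id=101) -> MATCH
  Carol (id=102) -> MATCH
  Alice (id=104) -> MATCH
  Yara (id=105) -> MATCH
Count: 4

ANSWER: 4


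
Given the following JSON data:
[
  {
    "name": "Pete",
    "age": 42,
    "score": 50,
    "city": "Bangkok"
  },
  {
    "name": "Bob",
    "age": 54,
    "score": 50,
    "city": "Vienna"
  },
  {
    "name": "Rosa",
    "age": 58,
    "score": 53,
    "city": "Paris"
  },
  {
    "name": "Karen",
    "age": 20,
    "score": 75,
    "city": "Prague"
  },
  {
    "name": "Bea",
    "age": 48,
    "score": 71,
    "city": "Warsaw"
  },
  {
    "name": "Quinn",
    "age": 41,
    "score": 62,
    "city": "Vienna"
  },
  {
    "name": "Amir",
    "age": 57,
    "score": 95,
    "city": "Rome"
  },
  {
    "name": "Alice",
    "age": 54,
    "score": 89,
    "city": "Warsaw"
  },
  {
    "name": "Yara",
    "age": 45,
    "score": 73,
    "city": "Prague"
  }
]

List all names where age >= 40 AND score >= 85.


Checking both conditions:
  Pete (age=42, score=50) -> no
  Bob (age=54, score=50) -> no
  Rosa (age=58, score=53) -> no
  Karen (age=20, score=75) -> no
  Bea (age=48, score=71) -> no
  Quinn (age=41, score=62) -> no
  Amir (age=57, score=95) -> YES
  Alice (age=54, score=89) -> YES
  Yara (age=45, score=73) -> no


ANSWER: Amir, Alice


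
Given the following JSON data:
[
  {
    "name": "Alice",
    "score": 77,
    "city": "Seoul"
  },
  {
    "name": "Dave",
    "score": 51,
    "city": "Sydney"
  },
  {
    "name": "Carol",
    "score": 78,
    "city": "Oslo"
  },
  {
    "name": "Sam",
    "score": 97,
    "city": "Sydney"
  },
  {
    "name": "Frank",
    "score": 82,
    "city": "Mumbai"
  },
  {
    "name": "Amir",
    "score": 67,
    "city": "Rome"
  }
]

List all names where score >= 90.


Filtering records where score >= 90:
  Alice (score=77) -> no
  Dave (score=51) -> no
  Carol (score=78) -> no
  Sam (score=97) -> YES
  Frank (score=82) -> no
  Amir (score=67) -> no


ANSWER: Sam


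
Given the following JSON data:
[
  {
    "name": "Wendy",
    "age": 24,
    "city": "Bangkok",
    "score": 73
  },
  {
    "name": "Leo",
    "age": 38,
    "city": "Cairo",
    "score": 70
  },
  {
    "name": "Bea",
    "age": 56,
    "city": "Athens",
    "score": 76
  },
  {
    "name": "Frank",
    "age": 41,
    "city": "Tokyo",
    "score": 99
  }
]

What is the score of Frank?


Looking up record where name = Frank
Record index: 3
Field 'score' = 99

ANSWER: 99


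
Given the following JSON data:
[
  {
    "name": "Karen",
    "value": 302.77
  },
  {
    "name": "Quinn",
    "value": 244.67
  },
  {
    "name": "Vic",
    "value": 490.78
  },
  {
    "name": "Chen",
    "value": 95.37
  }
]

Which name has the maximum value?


Comparing values:
  Karen: 302.77
  Quinn: 244.67
  Vic: 490.78
  Chen: 95.37
Maximum: Vic (490.78)

ANSWER: Vic


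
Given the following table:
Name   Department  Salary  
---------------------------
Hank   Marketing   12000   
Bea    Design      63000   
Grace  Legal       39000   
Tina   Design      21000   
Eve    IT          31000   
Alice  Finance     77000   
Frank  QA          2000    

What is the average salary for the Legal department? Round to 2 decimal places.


Legal department members:
  Grace: 39000
Sum = 39000
Count = 1
Average = 39000 / 1 = 39000.00

ANSWER: 39000.00


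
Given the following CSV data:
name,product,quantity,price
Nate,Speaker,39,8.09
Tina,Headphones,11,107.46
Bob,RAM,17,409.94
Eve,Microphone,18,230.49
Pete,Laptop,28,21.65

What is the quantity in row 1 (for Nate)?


Row 1: Nate
Column 'quantity' = 39

ANSWER: 39


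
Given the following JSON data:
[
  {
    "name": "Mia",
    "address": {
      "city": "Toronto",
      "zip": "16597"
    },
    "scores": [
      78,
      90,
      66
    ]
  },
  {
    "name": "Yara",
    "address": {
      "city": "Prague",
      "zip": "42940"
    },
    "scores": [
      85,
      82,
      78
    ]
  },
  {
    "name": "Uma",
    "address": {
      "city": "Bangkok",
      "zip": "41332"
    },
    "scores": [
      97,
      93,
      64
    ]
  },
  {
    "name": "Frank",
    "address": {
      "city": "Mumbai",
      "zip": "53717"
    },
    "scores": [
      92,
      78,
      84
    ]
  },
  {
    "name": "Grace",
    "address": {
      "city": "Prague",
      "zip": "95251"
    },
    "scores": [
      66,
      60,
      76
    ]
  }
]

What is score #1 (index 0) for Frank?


Path: records[3].scores[0]
Value: 92

ANSWER: 92


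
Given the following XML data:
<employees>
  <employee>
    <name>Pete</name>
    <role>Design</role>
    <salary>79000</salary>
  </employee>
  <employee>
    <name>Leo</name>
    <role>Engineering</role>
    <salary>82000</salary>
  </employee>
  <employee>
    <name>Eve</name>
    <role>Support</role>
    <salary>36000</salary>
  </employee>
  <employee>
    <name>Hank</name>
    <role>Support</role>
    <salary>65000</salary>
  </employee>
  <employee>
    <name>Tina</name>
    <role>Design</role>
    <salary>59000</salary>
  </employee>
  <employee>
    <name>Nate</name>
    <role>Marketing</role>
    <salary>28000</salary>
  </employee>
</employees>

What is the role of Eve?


Searching for <employee> with <name>Eve</name>
Found at position 3
<role>Support</role>

ANSWER: Support


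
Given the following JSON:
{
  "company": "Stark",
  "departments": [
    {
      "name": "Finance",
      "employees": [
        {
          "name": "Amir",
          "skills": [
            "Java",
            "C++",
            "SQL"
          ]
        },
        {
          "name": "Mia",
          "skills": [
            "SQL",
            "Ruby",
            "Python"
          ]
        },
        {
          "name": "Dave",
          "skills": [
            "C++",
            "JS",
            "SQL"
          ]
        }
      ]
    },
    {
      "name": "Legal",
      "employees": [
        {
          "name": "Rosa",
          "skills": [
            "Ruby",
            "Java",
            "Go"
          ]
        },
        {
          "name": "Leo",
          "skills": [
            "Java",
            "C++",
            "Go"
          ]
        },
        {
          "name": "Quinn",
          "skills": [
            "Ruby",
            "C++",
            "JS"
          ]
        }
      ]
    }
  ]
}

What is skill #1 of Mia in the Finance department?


Path: departments[0].employees[1].skills[0]
Value: SQL

ANSWER: SQL
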